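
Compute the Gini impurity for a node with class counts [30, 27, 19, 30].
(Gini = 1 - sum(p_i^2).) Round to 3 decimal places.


Total = 106. Proportions: 30/106, 27/106, 19/106, 30/106. sum(p_i^2) = 0.2572. Gini = 1 - 0.2572 = 0.7428, which rounds to 0.743.

0.743


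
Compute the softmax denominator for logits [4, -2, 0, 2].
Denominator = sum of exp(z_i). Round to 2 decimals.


Denom = e^4=54.5982 + e^-2=0.1353 + e^0=1.0000 + e^2=7.3891. Sum = 63.1226, which rounds to 63.12.

63.12


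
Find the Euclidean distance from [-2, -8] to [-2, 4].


d = sqrt(sum of squared differences). (-2--2)^2=0, (-8-4)^2=144. Sum = 144.

12


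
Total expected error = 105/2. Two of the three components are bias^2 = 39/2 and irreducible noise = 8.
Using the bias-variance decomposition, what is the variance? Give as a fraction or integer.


Total error = bias^2 + variance + irreducible noise. So variance = 105/2 - 39/2 - 8 = 25.

25


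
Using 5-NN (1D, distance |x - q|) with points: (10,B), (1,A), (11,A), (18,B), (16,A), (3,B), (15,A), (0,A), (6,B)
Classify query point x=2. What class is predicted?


Distances: |10-2|=8, |1-2|=1, |11-2|=9, |18-2|=16, |16-2|=14, |3-2|=1, |15-2|=13, |0-2|=2, |6-2|=4. 5 nearest: (1,A), (3,B), (0,A), (6,B), (10,B). Counts: {'A': 2, 'B': 3}. Majority class: B.

B


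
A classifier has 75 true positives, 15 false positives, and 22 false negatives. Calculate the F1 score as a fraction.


Precision = 75/90 = 5/6. Recall = 75/97 = 75/97. F1 = 2*P*R/(P+R) = 150/187.

150/187


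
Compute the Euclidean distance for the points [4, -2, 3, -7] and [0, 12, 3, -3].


d = sqrt(sum of squared differences). (4-0)^2=16, (-2-12)^2=196, (3-3)^2=0, (-7--3)^2=16. Sum = 228.

sqrt(228)


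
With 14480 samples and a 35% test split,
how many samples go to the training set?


Test set = 14480 * 35% = 5068. Training set = 14480 - 5068 = 9412.

9412


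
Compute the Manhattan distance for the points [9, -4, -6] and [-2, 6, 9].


d = sum of absolute differences: |9--2|=11 + |-4-6|=10 + |-6-9|=15 = 36.

36


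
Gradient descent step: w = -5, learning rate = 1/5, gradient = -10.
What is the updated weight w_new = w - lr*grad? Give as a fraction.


w_new = -5 - 1/5 * -10 = -5 - -2 = -3.

-3


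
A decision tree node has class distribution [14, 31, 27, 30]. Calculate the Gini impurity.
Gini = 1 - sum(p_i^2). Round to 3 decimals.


Total = 102. Proportions: 14/102, 31/102, 27/102, 30/102. sum(p_i^2) = 0.2678. Gini = 1 - 0.2678 = 0.7322, which rounds to 0.732.

0.732


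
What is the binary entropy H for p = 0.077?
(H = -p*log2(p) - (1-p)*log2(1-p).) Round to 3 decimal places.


H = -0.077*log2(0.077) - 0.923*log2(0.923) = 0.392.

0.392


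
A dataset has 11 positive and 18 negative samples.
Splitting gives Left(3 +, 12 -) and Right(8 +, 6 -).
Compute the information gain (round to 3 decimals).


H(parent) = 0.9576. H(left) = 0.7219, H(right) = 0.9852. Weighted = (15/29)*0.7219 + (14/29)*0.9852 = 0.8490. IG = 0.9576 - 0.8490 = 0.1086, which rounds to 0.109.

0.109


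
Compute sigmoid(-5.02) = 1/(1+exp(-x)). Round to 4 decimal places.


sigma(-5.02) = 1/(1+e^(5.02)) = 1/(1+151.411304) = 1/152.411304 = 0.0066.

0.0066


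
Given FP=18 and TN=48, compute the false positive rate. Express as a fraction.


FPR = FP / (FP + TN) = 18 / 66 = 3/11.

3/11


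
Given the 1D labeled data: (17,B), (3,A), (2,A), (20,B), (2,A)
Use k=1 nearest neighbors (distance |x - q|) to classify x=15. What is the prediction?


Distances: |17-15|=2, |3-15|=12, |2-15|=13, |20-15|=5, |2-15|=13. 1 nearest: (17,B). Counts: {'B': 1}. Majority class: B.

B


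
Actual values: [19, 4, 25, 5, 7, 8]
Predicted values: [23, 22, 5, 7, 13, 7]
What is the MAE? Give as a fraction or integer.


MAE = (1/6) * (|19-23|=4 + |4-22|=18 + |25-5|=20 + |5-7|=2 + |7-13|=6 + |8-7|=1). Sum = 51. MAE = 17/2.

17/2


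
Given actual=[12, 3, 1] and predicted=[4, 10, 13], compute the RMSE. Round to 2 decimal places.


MSE = 85.6667. RMSE = sqrt(85.6667) = 9.26.

9.26


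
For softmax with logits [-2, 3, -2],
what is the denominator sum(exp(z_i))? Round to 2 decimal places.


Denom = e^-2=0.1353 + e^3=20.0855 + e^-2=0.1353. Sum = 20.3561, which rounds to 20.36.

20.36


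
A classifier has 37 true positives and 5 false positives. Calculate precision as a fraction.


Precision = TP / (TP + FP) = 37 / 42 = 37/42.

37/42


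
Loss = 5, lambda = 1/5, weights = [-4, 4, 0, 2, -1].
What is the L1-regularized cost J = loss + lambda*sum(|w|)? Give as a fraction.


L1 norm = sum(|w|) = 11. J = 5 + 1/5 * 11 = 36/5.

36/5


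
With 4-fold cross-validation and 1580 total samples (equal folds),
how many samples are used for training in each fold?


Each validation fold has 1580/4 = 395 samples. Training set = 1580 - 395 = 1185.

1185


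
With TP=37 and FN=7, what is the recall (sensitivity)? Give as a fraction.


Recall = TP / (TP + FN) = 37 / 44 = 37/44.

37/44


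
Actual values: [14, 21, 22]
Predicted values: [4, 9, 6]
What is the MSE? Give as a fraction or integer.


MSE = (1/3) * ((14-4)^2=100 + (21-9)^2=144 + (22-6)^2=256). Sum = 500. MSE = 500/3.

500/3


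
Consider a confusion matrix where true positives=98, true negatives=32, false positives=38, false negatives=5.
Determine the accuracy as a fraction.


Accuracy = (TP + TN) / (TP + TN + FP + FN) = (98 + 32) / 173 = 130/173.

130/173


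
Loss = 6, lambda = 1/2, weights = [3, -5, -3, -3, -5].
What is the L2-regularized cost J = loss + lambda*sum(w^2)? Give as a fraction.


L2 sq norm = sum(w^2) = 77. J = 6 + 1/2 * 77 = 89/2.

89/2


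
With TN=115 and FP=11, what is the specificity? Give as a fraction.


Specificity = TN / (TN + FP) = 115 / 126 = 115/126.

115/126


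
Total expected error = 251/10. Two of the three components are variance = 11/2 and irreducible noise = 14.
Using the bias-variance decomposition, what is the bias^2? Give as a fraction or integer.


Total error = bias^2 + variance + irreducible noise. So bias^2 = 251/10 - 11/2 - 14 = 28/5.

28/5


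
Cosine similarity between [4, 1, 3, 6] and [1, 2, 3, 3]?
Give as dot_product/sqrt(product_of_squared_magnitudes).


dot = 33. |a|^2 = 62, |b|^2 = 23. cos = 33/sqrt(1426).

33/sqrt(1426)


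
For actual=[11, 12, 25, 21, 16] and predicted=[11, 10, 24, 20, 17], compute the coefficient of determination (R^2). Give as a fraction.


Mean(y) = 17. SS_res = 7. SS_tot = 142. R^2 = 1 - 7/(142) = 135/142.

135/142


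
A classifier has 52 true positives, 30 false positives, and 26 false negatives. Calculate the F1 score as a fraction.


Precision = 52/82 = 26/41. Recall = 52/78 = 2/3. F1 = 2*P*R/(P+R) = 13/20.

13/20


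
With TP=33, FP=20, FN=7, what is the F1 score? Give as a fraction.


Precision = 33/53 = 33/53. Recall = 33/40 = 33/40. F1 = 2*P*R/(P+R) = 22/31.

22/31


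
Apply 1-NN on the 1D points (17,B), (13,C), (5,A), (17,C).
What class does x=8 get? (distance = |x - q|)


Distances: |17-8|=9, |13-8|=5, |5-8|=3, |17-8|=9. 1 nearest: (5,A). Counts: {'A': 1}. Majority class: A.

A


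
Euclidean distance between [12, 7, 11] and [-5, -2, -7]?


d = sqrt(sum of squared differences). (12--5)^2=289, (7--2)^2=81, (11--7)^2=324. Sum = 694.

sqrt(694)


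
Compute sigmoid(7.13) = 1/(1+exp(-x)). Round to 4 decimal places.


sigma(7.13) = 1/(1+e^(-7.13)) = 1/(1+0.000801) = 1/1.000801 = 0.9992.

0.9992


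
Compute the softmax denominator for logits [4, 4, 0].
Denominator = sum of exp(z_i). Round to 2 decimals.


Denom = e^4=54.5982 + e^4=54.5982 + e^0=1.0000. Sum = 110.1964, which rounds to 110.20.

110.20


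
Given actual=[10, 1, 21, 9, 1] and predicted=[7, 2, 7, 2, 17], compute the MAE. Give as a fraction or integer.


MAE = (1/5) * (|10-7|=3 + |1-2|=1 + |21-7|=14 + |9-2|=7 + |1-17|=16). Sum = 41. MAE = 41/5.

41/5


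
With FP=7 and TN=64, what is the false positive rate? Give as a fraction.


FPR = FP / (FP + TN) = 7 / 71 = 7/71.

7/71


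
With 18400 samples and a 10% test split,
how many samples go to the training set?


Test set = 18400 * 10% = 1840. Training set = 18400 - 1840 = 16560.

16560


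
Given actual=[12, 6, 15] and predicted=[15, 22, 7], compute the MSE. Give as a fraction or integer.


MSE = (1/3) * ((12-15)^2=9 + (6-22)^2=256 + (15-7)^2=64). Sum = 329. MSE = 329/3.

329/3


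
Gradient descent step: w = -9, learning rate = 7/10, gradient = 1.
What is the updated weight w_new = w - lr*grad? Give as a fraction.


w_new = -9 - 7/10 * 1 = -9 - 7/10 = -97/10.

-97/10


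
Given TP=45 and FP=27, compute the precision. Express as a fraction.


Precision = TP / (TP + FP) = 45 / 72 = 5/8.

5/8


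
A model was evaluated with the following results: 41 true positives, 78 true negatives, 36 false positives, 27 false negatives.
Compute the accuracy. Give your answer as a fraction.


Accuracy = (TP + TN) / (TP + TN + FP + FN) = (41 + 78) / 182 = 17/26.

17/26


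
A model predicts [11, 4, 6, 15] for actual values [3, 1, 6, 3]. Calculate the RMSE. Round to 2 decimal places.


MSE = 54.2500. RMSE = sqrt(54.2500) = 7.37.

7.37


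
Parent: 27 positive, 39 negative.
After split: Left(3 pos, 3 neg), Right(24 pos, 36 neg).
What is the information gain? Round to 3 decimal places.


H(parent) = 0.9760. H(left) = 1.0000, H(right) = 0.9710. Weighted = (6/66)*1.0000 + (60/66)*0.9710 = 0.9736. IG = 0.9760 - 0.9736 = 0.0024, which rounds to 0.002.

0.002


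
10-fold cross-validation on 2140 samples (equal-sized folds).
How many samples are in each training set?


Each validation fold has 2140/10 = 214 samples. Training set = 2140 - 214 = 1926.

1926


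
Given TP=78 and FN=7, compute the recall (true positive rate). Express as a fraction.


Recall = TP / (TP + FN) = 78 / 85 = 78/85.

78/85


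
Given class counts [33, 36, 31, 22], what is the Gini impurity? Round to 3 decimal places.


Total = 122. Proportions: 33/122, 36/122, 31/122, 22/122. sum(p_i^2) = 0.2573. Gini = 1 - 0.2573 = 0.7427, which rounds to 0.743.

0.743


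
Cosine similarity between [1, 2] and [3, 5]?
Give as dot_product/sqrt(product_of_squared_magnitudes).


dot = 13. |a|^2 = 5, |b|^2 = 34. cos = 13/sqrt(170).

13/sqrt(170)


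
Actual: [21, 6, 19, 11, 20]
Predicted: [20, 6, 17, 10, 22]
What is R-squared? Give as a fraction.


Mean(y) = 77/5. SS_res = 10. SS_tot = 866/5. R^2 = 1 - 10/(866/5) = 408/433.

408/433


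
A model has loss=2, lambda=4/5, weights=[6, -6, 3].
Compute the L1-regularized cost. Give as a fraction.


L1 norm = sum(|w|) = 15. J = 2 + 4/5 * 15 = 14.

14


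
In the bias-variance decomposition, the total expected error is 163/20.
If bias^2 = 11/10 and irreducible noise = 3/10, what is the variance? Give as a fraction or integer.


Total error = bias^2 + variance + irreducible noise. So variance = 163/20 - 11/10 - 3/10 = 27/4.

27/4


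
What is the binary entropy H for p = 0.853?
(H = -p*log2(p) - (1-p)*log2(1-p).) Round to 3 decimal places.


H = -0.853*log2(0.853) - 0.147*log2(0.147) = 0.602.

0.602


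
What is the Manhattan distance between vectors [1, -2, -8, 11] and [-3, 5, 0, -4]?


d = sum of absolute differences: |1--3|=4 + |-2-5|=7 + |-8-0|=8 + |11--4|=15 = 34.

34


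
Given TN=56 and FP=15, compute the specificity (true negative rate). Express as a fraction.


Specificity = TN / (TN + FP) = 56 / 71 = 56/71.

56/71


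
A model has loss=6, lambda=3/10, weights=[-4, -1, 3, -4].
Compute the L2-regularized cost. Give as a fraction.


L2 sq norm = sum(w^2) = 42. J = 6 + 3/10 * 42 = 93/5.

93/5


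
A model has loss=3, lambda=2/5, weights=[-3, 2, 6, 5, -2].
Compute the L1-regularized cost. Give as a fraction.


L1 norm = sum(|w|) = 18. J = 3 + 2/5 * 18 = 51/5.

51/5


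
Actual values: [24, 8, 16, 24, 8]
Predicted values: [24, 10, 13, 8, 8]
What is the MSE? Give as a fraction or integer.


MSE = (1/5) * ((24-24)^2=0 + (8-10)^2=4 + (16-13)^2=9 + (24-8)^2=256 + (8-8)^2=0). Sum = 269. MSE = 269/5.

269/5


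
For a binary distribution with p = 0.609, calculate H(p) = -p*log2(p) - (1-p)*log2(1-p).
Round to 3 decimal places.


H = -0.609*log2(0.609) - 0.391*log2(0.391) = 0.965.

0.965


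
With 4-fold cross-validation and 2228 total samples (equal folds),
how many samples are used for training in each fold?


Each validation fold has 2228/4 = 557 samples. Training set = 2228 - 557 = 1671.

1671


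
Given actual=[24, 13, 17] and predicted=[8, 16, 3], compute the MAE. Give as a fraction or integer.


MAE = (1/3) * (|24-8|=16 + |13-16|=3 + |17-3|=14). Sum = 33. MAE = 11.

11


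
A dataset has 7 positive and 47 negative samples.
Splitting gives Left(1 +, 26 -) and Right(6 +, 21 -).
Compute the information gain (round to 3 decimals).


H(parent) = 0.5564. H(left) = 0.2285, H(right) = 0.7642. Weighted = (27/54)*0.2285 + (27/54)*0.7642 = 0.4964. IG = 0.5564 - 0.4964 = 0.0600, which rounds to 0.060.

0.060


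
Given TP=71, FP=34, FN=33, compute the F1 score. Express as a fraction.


Precision = 71/105 = 71/105. Recall = 71/104 = 71/104. F1 = 2*P*R/(P+R) = 142/209.

142/209


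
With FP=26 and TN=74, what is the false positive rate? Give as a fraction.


FPR = FP / (FP + TN) = 26 / 100 = 13/50.

13/50


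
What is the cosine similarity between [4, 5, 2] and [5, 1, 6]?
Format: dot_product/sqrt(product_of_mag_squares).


dot = 37. |a|^2 = 45, |b|^2 = 62. cos = 37/sqrt(2790).

37/sqrt(2790)


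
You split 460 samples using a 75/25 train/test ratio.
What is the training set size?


Test set = 460 * 25% = 115. Training set = 460 - 115 = 345.

345


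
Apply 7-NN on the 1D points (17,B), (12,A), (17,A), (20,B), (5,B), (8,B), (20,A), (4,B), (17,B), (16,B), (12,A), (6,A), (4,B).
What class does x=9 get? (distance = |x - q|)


Distances: |17-9|=8, |12-9|=3, |17-9|=8, |20-9|=11, |5-9|=4, |8-9|=1, |20-9|=11, |4-9|=5, |17-9|=8, |16-9|=7, |12-9|=3, |6-9|=3, |4-9|=5. 7 nearest: (8,B), (12,A), (12,A), (6,A), (5,B), (4,B), (4,B). Counts: {'B': 4, 'A': 3}. Majority class: B.

B


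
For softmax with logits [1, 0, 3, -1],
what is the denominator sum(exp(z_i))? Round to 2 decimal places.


Denom = e^1=2.7183 + e^0=1.0000 + e^3=20.0855 + e^-1=0.3679. Sum = 24.1717, which rounds to 24.17.

24.17


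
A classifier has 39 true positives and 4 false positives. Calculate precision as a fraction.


Precision = TP / (TP + FP) = 39 / 43 = 39/43.

39/43


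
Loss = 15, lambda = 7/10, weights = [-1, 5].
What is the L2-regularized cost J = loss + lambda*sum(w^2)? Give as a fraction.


L2 sq norm = sum(w^2) = 26. J = 15 + 7/10 * 26 = 166/5.

166/5


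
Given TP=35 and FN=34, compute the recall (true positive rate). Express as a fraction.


Recall = TP / (TP + FN) = 35 / 69 = 35/69.

35/69


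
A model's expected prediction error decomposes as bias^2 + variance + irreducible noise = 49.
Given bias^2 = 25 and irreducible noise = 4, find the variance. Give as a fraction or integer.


Total error = bias^2 + variance + irreducible noise. So variance = 49 - 25 - 4 = 20.

20


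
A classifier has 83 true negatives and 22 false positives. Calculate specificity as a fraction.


Specificity = TN / (TN + FP) = 83 / 105 = 83/105.

83/105


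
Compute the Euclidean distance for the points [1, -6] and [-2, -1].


d = sqrt(sum of squared differences). (1--2)^2=9, (-6--1)^2=25. Sum = 34.

sqrt(34)


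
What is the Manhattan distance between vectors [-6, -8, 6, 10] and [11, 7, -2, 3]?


d = sum of absolute differences: |-6-11|=17 + |-8-7|=15 + |6--2|=8 + |10-3|=7 = 47.

47


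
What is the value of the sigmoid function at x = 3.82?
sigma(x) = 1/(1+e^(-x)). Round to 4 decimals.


sigma(3.82) = 1/(1+e^(-3.82)) = 1/(1+0.021928) = 1/1.021928 = 0.9785.

0.9785


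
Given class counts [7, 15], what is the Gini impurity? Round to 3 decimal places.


Total = 22. Proportions: 7/22, 15/22. sum(p_i^2) = 0.5661. Gini = 1 - 0.5661 = 0.4339, which rounds to 0.434.

0.434


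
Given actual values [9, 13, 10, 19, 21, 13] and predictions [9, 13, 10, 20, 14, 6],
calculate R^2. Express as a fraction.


Mean(y) = 85/6. SS_res = 99. SS_tot = 701/6. R^2 = 1 - 99/(701/6) = 107/701.

107/701


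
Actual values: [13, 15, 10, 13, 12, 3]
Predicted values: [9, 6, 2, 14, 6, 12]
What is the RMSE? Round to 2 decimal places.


MSE = 46.5000. RMSE = sqrt(46.5000) = 6.82.

6.82


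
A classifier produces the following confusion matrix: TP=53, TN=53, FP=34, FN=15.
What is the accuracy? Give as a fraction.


Accuracy = (TP + TN) / (TP + TN + FP + FN) = (53 + 53) / 155 = 106/155.

106/155


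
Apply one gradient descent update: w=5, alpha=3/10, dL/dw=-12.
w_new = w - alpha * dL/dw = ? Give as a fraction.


w_new = 5 - 3/10 * -12 = 5 - -18/5 = 43/5.

43/5


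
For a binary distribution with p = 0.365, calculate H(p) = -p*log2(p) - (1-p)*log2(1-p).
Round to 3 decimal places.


H = -0.365*log2(0.365) - 0.635*log2(0.635) = 0.947.

0.947


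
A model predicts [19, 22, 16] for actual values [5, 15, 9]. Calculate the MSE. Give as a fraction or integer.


MSE = (1/3) * ((5-19)^2=196 + (15-22)^2=49 + (9-16)^2=49). Sum = 294. MSE = 98.

98


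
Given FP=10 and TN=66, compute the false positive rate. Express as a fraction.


FPR = FP / (FP + TN) = 10 / 76 = 5/38.

5/38


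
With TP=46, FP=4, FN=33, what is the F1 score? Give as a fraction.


Precision = 46/50 = 23/25. Recall = 46/79 = 46/79. F1 = 2*P*R/(P+R) = 92/129.

92/129


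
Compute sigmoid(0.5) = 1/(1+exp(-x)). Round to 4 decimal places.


sigma(0.5) = 1/(1+e^(-0.5)) = 1/(1+0.606531) = 1/1.606531 = 0.6225.

0.6225


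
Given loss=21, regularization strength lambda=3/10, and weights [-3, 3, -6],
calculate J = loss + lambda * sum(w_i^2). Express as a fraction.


L2 sq norm = sum(w^2) = 54. J = 21 + 3/10 * 54 = 186/5.

186/5


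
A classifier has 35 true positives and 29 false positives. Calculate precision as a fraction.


Precision = TP / (TP + FP) = 35 / 64 = 35/64.

35/64


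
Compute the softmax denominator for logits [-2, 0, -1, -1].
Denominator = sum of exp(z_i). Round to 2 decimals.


Denom = e^-2=0.1353 + e^0=1.0000 + e^-1=0.3679 + e^-1=0.3679. Sum = 1.8711, which rounds to 1.87.

1.87


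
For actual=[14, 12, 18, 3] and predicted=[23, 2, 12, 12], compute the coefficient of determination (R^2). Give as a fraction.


Mean(y) = 47/4. SS_res = 298. SS_tot = 483/4. R^2 = 1 - 298/(483/4) = -709/483.

-709/483


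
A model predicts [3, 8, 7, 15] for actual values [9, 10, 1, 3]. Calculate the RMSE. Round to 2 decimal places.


MSE = 55.0000. RMSE = sqrt(55.0000) = 7.42.

7.42


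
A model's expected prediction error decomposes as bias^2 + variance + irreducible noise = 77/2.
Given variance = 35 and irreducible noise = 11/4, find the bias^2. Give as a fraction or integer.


Total error = bias^2 + variance + irreducible noise. So bias^2 = 77/2 - 35 - 11/4 = 3/4.

3/4


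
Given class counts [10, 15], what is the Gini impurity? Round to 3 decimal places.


Total = 25. Proportions: 10/25, 15/25. sum(p_i^2) = 0.5200. Gini = 1 - 0.5200 = 0.4800, which rounds to 0.480.

0.480


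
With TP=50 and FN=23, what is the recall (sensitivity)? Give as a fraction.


Recall = TP / (TP + FN) = 50 / 73 = 50/73.

50/73


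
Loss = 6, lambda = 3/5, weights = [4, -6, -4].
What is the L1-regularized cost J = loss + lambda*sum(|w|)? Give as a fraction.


L1 norm = sum(|w|) = 14. J = 6 + 3/5 * 14 = 72/5.

72/5


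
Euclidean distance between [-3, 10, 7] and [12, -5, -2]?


d = sqrt(sum of squared differences). (-3-12)^2=225, (10--5)^2=225, (7--2)^2=81. Sum = 531.

sqrt(531)


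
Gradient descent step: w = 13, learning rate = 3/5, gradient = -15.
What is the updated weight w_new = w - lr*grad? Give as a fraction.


w_new = 13 - 3/5 * -15 = 13 - -9 = 22.

22


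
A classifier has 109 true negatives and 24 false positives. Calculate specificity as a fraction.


Specificity = TN / (TN + FP) = 109 / 133 = 109/133.

109/133


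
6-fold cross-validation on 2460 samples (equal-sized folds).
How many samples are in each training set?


Each validation fold has 2460/6 = 410 samples. Training set = 2460 - 410 = 2050.

2050


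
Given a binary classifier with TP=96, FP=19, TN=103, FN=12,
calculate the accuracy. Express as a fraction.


Accuracy = (TP + TN) / (TP + TN + FP + FN) = (96 + 103) / 230 = 199/230.

199/230


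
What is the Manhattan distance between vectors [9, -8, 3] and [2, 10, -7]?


d = sum of absolute differences: |9-2|=7 + |-8-10|=18 + |3--7|=10 = 35.

35


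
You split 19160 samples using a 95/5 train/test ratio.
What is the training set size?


Test set = 19160 * 5% = 958. Training set = 19160 - 958 = 18202.

18202


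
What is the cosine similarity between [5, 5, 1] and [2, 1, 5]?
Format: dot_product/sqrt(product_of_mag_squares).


dot = 20. |a|^2 = 51, |b|^2 = 30. cos = 20/sqrt(1530).

20/sqrt(1530)


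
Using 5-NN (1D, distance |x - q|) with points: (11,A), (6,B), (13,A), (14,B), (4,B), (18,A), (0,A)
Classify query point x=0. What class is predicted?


Distances: |11-0|=11, |6-0|=6, |13-0|=13, |14-0|=14, |4-0|=4, |18-0|=18, |0-0|=0. 5 nearest: (0,A), (4,B), (6,B), (11,A), (13,A). Counts: {'A': 3, 'B': 2}. Majority class: A.

A


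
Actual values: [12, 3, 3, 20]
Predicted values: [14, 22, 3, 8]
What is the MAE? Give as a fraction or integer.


MAE = (1/4) * (|12-14|=2 + |3-22|=19 + |3-3|=0 + |20-8|=12). Sum = 33. MAE = 33/4.

33/4


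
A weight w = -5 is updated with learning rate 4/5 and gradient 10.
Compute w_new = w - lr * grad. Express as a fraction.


w_new = -5 - 4/5 * 10 = -5 - 8 = -13.

-13


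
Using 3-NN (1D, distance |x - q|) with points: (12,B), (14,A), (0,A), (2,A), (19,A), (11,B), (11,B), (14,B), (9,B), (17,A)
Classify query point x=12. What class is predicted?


Distances: |12-12|=0, |14-12|=2, |0-12|=12, |2-12|=10, |19-12|=7, |11-12|=1, |11-12|=1, |14-12|=2, |9-12|=3, |17-12|=5. 3 nearest: (12,B), (11,B), (11,B). Counts: {'B': 3}. Majority class: B.

B


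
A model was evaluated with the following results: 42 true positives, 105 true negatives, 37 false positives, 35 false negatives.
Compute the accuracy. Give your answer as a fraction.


Accuracy = (TP + TN) / (TP + TN + FP + FN) = (42 + 105) / 219 = 49/73.

49/73


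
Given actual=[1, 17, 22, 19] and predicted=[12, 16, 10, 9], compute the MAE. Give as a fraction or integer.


MAE = (1/4) * (|1-12|=11 + |17-16|=1 + |22-10|=12 + |19-9|=10). Sum = 34. MAE = 17/2.

17/2


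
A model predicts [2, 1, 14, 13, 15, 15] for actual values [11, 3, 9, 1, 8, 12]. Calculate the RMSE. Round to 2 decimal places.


MSE = 52.0000. RMSE = sqrt(52.0000) = 7.21.

7.21


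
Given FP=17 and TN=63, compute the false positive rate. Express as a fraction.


FPR = FP / (FP + TN) = 17 / 80 = 17/80.

17/80


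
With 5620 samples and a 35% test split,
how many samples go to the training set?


Test set = 5620 * 35% = 1967. Training set = 5620 - 1967 = 3653.

3653


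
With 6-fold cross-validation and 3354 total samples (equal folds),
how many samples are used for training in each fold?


Each validation fold has 3354/6 = 559 samples. Training set = 3354 - 559 = 2795.

2795


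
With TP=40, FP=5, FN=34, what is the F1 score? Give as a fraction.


Precision = 40/45 = 8/9. Recall = 40/74 = 20/37. F1 = 2*P*R/(P+R) = 80/119.

80/119


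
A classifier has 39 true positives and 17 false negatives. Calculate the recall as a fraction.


Recall = TP / (TP + FN) = 39 / 56 = 39/56.

39/56


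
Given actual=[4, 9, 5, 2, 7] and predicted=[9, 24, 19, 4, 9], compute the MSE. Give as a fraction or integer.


MSE = (1/5) * ((4-9)^2=25 + (9-24)^2=225 + (5-19)^2=196 + (2-4)^2=4 + (7-9)^2=4). Sum = 454. MSE = 454/5.

454/5


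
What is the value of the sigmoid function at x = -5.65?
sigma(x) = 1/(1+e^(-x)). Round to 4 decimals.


sigma(-5.65) = 1/(1+e^(5.65)) = 1/(1+284.291466) = 1/285.291466 = 0.0035.

0.0035


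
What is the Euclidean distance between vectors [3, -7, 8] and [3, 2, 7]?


d = sqrt(sum of squared differences). (3-3)^2=0, (-7-2)^2=81, (8-7)^2=1. Sum = 82.

sqrt(82)


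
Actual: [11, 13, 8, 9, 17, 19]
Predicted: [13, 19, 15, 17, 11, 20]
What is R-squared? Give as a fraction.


Mean(y) = 77/6. SS_res = 190. SS_tot = 581/6. R^2 = 1 - 190/(581/6) = -559/581.

-559/581


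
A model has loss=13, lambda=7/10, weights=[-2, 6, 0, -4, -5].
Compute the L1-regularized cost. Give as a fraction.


L1 norm = sum(|w|) = 17. J = 13 + 7/10 * 17 = 249/10.

249/10


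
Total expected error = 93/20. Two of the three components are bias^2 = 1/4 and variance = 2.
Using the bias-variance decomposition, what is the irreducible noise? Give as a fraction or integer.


Total error = bias^2 + variance + irreducible noise. So irreducible noise = 93/20 - 1/4 - 2 = 12/5.

12/5


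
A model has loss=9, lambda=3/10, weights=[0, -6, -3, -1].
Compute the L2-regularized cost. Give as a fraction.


L2 sq norm = sum(w^2) = 46. J = 9 + 3/10 * 46 = 114/5.

114/5


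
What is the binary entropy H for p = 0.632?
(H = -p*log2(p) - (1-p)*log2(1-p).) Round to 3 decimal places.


H = -0.632*log2(0.632) - 0.368*log2(0.368) = 0.949.

0.949


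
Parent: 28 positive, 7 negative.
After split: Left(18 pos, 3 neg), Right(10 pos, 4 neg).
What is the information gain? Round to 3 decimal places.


H(parent) = 0.7219. H(left) = 0.5917, H(right) = 0.8631. Weighted = (21/35)*0.5917 + (14/35)*0.8631 = 0.7003. IG = 0.7219 - 0.7003 = 0.0216, which rounds to 0.022.

0.022


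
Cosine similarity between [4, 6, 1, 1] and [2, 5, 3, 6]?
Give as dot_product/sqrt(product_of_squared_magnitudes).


dot = 47. |a|^2 = 54, |b|^2 = 74. cos = 47/sqrt(3996).

47/sqrt(3996)


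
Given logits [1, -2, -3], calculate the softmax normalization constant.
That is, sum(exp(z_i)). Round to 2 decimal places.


Denom = e^1=2.7183 + e^-2=0.1353 + e^-3=0.0498. Sum = 2.9034, which rounds to 2.90.

2.90


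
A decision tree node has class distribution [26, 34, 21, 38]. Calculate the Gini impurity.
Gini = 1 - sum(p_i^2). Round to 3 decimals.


Total = 119. Proportions: 26/119, 34/119, 21/119, 38/119. sum(p_i^2) = 0.2625. Gini = 1 - 0.2625 = 0.7375, which rounds to 0.738.

0.738


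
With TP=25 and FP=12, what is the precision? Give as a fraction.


Precision = TP / (TP + FP) = 25 / 37 = 25/37.

25/37


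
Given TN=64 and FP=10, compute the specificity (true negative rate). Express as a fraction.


Specificity = TN / (TN + FP) = 64 / 74 = 32/37.

32/37


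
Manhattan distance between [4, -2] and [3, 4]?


d = sum of absolute differences: |4-3|=1 + |-2-4|=6 = 7.

7


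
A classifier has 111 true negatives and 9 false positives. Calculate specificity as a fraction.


Specificity = TN / (TN + FP) = 111 / 120 = 37/40.

37/40


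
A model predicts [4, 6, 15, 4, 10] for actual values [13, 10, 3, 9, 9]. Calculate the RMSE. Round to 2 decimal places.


MSE = 53.4000. RMSE = sqrt(53.4000) = 7.31.

7.31


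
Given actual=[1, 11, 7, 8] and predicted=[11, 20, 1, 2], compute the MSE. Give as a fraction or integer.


MSE = (1/4) * ((1-11)^2=100 + (11-20)^2=81 + (7-1)^2=36 + (8-2)^2=36). Sum = 253. MSE = 253/4.

253/4


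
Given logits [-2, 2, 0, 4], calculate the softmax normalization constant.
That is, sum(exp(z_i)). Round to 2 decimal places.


Denom = e^-2=0.1353 + e^2=7.3891 + e^0=1.0000 + e^4=54.5982. Sum = 63.1226, which rounds to 63.12.

63.12


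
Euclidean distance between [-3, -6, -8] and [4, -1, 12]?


d = sqrt(sum of squared differences). (-3-4)^2=49, (-6--1)^2=25, (-8-12)^2=400. Sum = 474.

sqrt(474)


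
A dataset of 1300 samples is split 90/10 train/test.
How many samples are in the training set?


Test set = 1300 * 10% = 130. Training set = 1300 - 130 = 1170.

1170


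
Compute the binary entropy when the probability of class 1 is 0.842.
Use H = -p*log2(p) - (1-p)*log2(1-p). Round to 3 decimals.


H = -0.842*log2(0.842) - 0.158*log2(0.158) = 0.630.

0.630


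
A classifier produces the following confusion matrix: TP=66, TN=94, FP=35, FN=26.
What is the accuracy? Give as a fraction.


Accuracy = (TP + TN) / (TP + TN + FP + FN) = (66 + 94) / 221 = 160/221.

160/221


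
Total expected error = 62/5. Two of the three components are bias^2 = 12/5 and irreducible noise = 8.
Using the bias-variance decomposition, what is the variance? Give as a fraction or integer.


Total error = bias^2 + variance + irreducible noise. So variance = 62/5 - 12/5 - 8 = 2.

2


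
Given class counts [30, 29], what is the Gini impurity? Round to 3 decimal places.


Total = 59. Proportions: 30/59, 29/59. sum(p_i^2) = 0.5001. Gini = 1 - 0.5001 = 0.4999, which rounds to 0.500.

0.500


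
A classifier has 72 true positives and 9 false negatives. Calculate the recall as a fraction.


Recall = TP / (TP + FN) = 72 / 81 = 8/9.

8/9


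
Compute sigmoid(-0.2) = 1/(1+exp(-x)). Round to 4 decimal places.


sigma(-0.2) = 1/(1+e^(0.2)) = 1/(1+1.221403) = 1/2.221403 = 0.4502.

0.4502


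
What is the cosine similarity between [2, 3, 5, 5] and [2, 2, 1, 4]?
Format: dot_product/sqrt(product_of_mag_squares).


dot = 35. |a|^2 = 63, |b|^2 = 25. cos = 35/sqrt(1575).

35/sqrt(1575)


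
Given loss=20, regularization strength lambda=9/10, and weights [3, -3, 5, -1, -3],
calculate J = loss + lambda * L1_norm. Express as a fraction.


L1 norm = sum(|w|) = 15. J = 20 + 9/10 * 15 = 67/2.

67/2


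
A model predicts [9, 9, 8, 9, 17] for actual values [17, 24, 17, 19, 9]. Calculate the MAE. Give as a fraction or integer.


MAE = (1/5) * (|17-9|=8 + |24-9|=15 + |17-8|=9 + |19-9|=10 + |9-17|=8). Sum = 50. MAE = 10.

10


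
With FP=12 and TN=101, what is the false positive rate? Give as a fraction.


FPR = FP / (FP + TN) = 12 / 113 = 12/113.

12/113


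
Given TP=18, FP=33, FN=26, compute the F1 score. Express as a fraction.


Precision = 18/51 = 6/17. Recall = 18/44 = 9/22. F1 = 2*P*R/(P+R) = 36/95.

36/95


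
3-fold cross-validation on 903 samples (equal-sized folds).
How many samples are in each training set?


Each validation fold has 903/3 = 301 samples. Training set = 903 - 301 = 602.

602


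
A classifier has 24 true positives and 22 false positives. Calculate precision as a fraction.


Precision = TP / (TP + FP) = 24 / 46 = 12/23.

12/23


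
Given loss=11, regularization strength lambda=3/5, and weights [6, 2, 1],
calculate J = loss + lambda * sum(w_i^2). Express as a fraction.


L2 sq norm = sum(w^2) = 41. J = 11 + 3/5 * 41 = 178/5.

178/5


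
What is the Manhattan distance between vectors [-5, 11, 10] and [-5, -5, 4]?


d = sum of absolute differences: |-5--5|=0 + |11--5|=16 + |10-4|=6 = 22.

22


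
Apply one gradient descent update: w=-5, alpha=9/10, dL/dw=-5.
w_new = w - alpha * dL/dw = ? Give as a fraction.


w_new = -5 - 9/10 * -5 = -5 - -9/2 = -1/2.

-1/2


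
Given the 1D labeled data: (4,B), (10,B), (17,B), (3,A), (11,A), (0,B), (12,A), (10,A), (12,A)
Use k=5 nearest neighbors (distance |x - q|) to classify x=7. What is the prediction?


Distances: |4-7|=3, |10-7|=3, |17-7|=10, |3-7|=4, |11-7|=4, |0-7|=7, |12-7|=5, |10-7|=3, |12-7|=5. 5 nearest: (10,A), (4,B), (10,B), (3,A), (11,A). Counts: {'A': 3, 'B': 2}. Majority class: A.

A


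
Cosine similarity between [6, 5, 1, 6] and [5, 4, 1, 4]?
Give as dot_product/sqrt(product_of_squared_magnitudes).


dot = 75. |a|^2 = 98, |b|^2 = 58. cos = 75/sqrt(5684).

75/sqrt(5684)


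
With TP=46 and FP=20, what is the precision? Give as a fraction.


Precision = TP / (TP + FP) = 46 / 66 = 23/33.

23/33


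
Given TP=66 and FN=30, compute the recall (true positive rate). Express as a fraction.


Recall = TP / (TP + FN) = 66 / 96 = 11/16.

11/16


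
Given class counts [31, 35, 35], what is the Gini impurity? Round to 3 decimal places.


Total = 101. Proportions: 31/101, 35/101, 35/101. sum(p_i^2) = 0.3344. Gini = 1 - 0.3344 = 0.6656, which rounds to 0.666.

0.666


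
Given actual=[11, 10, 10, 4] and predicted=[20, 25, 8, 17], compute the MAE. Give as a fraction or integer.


MAE = (1/4) * (|11-20|=9 + |10-25|=15 + |10-8|=2 + |4-17|=13). Sum = 39. MAE = 39/4.

39/4


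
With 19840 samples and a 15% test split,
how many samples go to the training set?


Test set = 19840 * 15% = 2976. Training set = 19840 - 2976 = 16864.

16864


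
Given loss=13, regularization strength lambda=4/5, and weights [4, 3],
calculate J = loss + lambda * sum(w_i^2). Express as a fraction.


L2 sq norm = sum(w^2) = 25. J = 13 + 4/5 * 25 = 33.

33


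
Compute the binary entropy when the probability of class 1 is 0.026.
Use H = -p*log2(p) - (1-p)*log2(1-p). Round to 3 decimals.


H = -0.026*log2(0.026) - 0.974*log2(0.974) = 0.174.

0.174


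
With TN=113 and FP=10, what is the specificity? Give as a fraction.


Specificity = TN / (TN + FP) = 113 / 123 = 113/123.

113/123


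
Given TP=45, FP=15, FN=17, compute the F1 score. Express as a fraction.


Precision = 45/60 = 3/4. Recall = 45/62 = 45/62. F1 = 2*P*R/(P+R) = 45/61.

45/61


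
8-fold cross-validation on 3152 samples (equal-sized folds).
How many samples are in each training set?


Each validation fold has 3152/8 = 394 samples. Training set = 3152 - 394 = 2758.

2758


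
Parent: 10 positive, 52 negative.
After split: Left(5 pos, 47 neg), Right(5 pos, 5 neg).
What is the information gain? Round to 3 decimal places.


H(parent) = 0.6374. H(left) = 0.4567, H(right) = 1.0000. Weighted = (52/62)*0.4567 + (10/62)*1.0000 = 0.5443. IG = 0.6374 - 0.5443 = 0.0931, which rounds to 0.093.

0.093


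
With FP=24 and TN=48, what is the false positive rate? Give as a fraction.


FPR = FP / (FP + TN) = 24 / 72 = 1/3.

1/3


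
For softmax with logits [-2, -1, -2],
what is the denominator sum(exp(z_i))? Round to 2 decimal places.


Denom = e^-2=0.1353 + e^-1=0.3679 + e^-2=0.1353. Sum = 0.6385, which rounds to 0.64.

0.64


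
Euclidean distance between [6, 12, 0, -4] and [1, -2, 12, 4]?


d = sqrt(sum of squared differences). (6-1)^2=25, (12--2)^2=196, (0-12)^2=144, (-4-4)^2=64. Sum = 429.

sqrt(429)


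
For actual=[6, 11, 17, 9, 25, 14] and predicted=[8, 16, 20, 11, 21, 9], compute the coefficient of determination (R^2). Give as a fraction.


Mean(y) = 41/3. SS_res = 83. SS_tot = 682/3. R^2 = 1 - 83/(682/3) = 433/682.

433/682


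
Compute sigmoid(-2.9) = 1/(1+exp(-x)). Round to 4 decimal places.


sigma(-2.9) = 1/(1+e^(2.9)) = 1/(1+18.174145) = 1/19.174145 = 0.0522.

0.0522


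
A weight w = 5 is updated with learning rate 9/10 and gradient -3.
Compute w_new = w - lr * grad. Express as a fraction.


w_new = 5 - 9/10 * -3 = 5 - -27/10 = 77/10.

77/10


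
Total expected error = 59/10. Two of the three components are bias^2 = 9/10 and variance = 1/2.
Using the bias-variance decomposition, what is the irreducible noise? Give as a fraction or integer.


Total error = bias^2 + variance + irreducible noise. So irreducible noise = 59/10 - 9/10 - 1/2 = 9/2.

9/2


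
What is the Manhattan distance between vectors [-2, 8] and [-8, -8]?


d = sum of absolute differences: |-2--8|=6 + |8--8|=16 = 22.

22


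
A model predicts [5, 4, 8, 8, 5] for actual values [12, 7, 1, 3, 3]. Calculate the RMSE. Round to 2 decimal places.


MSE = 27.2000. RMSE = sqrt(27.2000) = 5.22.

5.22


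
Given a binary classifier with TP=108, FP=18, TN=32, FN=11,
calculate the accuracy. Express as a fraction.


Accuracy = (TP + TN) / (TP + TN + FP + FN) = (108 + 32) / 169 = 140/169.

140/169


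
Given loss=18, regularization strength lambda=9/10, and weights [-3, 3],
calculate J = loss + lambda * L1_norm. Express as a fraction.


L1 norm = sum(|w|) = 6. J = 18 + 9/10 * 6 = 117/5.

117/5


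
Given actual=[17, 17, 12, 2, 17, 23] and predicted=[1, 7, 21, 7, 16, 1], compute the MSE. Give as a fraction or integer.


MSE = (1/6) * ((17-1)^2=256 + (17-7)^2=100 + (12-21)^2=81 + (2-7)^2=25 + (17-16)^2=1 + (23-1)^2=484). Sum = 947. MSE = 947/6.

947/6


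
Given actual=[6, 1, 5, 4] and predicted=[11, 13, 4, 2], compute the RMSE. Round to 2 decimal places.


MSE = 43.5000. RMSE = sqrt(43.5000) = 6.60.

6.60


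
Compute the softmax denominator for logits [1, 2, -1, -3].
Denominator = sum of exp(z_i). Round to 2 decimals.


Denom = e^1=2.7183 + e^2=7.3891 + e^-1=0.3679 + e^-3=0.0498. Sum = 10.5251, which rounds to 10.53.

10.53


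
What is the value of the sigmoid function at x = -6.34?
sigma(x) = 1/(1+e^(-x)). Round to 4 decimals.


sigma(-6.34) = 1/(1+e^(6.34)) = 1/(1+566.796311) = 1/567.796311 = 0.0018.

0.0018


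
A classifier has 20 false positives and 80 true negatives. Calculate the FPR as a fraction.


FPR = FP / (FP + TN) = 20 / 100 = 1/5.

1/5


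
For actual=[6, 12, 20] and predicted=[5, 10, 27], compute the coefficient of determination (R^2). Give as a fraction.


Mean(y) = 38/3. SS_res = 54. SS_tot = 296/3. R^2 = 1 - 54/(296/3) = 67/148.

67/148


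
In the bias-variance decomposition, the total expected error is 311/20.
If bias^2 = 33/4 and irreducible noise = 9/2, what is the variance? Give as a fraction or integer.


Total error = bias^2 + variance + irreducible noise. So variance = 311/20 - 33/4 - 9/2 = 14/5.

14/5


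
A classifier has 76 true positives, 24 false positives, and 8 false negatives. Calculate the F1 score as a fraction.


Precision = 76/100 = 19/25. Recall = 76/84 = 19/21. F1 = 2*P*R/(P+R) = 19/23.

19/23


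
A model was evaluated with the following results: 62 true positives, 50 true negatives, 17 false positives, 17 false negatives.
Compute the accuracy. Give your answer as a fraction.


Accuracy = (TP + TN) / (TP + TN + FP + FN) = (62 + 50) / 146 = 56/73.

56/73


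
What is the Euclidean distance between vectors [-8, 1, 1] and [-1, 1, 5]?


d = sqrt(sum of squared differences). (-8--1)^2=49, (1-1)^2=0, (1-5)^2=16. Sum = 65.

sqrt(65)


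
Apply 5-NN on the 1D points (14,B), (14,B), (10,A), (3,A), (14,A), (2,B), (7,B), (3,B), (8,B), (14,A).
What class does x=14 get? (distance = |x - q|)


Distances: |14-14|=0, |14-14|=0, |10-14|=4, |3-14|=11, |14-14|=0, |2-14|=12, |7-14|=7, |3-14|=11, |8-14|=6, |14-14|=0. 5 nearest: (14,A), (14,A), (14,B), (14,B), (10,A). Counts: {'A': 3, 'B': 2}. Majority class: A.

A


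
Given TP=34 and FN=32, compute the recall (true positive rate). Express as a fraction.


Recall = TP / (TP + FN) = 34 / 66 = 17/33.

17/33


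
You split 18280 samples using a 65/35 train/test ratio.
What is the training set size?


Test set = 18280 * 35% = 6398. Training set = 18280 - 6398 = 11882.

11882


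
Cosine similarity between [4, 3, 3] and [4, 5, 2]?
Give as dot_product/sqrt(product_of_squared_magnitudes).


dot = 37. |a|^2 = 34, |b|^2 = 45. cos = 37/sqrt(1530).

37/sqrt(1530)


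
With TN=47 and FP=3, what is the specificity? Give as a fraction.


Specificity = TN / (TN + FP) = 47 / 50 = 47/50.

47/50


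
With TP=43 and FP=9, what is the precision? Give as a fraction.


Precision = TP / (TP + FP) = 43 / 52 = 43/52.

43/52


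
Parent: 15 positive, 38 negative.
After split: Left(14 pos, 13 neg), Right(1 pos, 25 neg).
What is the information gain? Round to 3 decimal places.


H(parent) = 0.8595. H(left) = 0.9990, H(right) = 0.2352. Weighted = (27/53)*0.9990 + (26/53)*0.2352 = 0.6243. IG = 0.8595 - 0.6243 = 0.2352, which rounds to 0.235.

0.235
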